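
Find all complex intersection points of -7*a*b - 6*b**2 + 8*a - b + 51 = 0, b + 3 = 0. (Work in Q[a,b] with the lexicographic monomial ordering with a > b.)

Compute a lex Gröbner basis by Buchberger's algorithm.
f_1 = -7*a*b + 8*a - 6*b**2 - b + 51, LT = a*b.
f_2 = b + 3, LT = b.

S(f_1,f_2): lcm = a*b. S = -29/7*a + 6/7*b**2 + 1/7*b - 51/7.
  reduce S modulo (f_1, f_2):
  remainder -29/7*a ≠ 0; add h_3 = -29/7*a to the basis.

The other S-polynomials (S(f_1,h_3), S(f_2,h_3)) all reduce to 0 modulo the current basis, so we have a Gröbner basis.
Inter-reduce: drop elements whose leading term is divisible by another's, tail-reduce, and make monic.
Reduced Gröbner basis: {a, b + 3}.

Since the basis is lex-ordered, b + 3 is univariate in b. Its roots are {-3}. Back-substituting each root into the other basis elements fixes the other coordinates.
  b = -3: the earlier basis element becomes a = 0, giving a = 0 — point (0, -3).

{(0, -3)}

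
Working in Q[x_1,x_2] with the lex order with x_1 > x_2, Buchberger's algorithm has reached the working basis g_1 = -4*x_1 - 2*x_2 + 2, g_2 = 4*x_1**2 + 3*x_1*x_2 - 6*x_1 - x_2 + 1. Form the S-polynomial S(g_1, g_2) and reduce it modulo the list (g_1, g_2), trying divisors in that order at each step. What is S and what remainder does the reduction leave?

S(g_1, g_2) = -1/4*x_1*x_2 + x_1 + 1/4*x_2 - 1/4; remainder on division = 1/8*x_2**2 - 3/8*x_2 + 1/4.

lcm(LM(g_1), LM(g_2)) = x_1**2.
S = (lcm/LT(g_1))·g_1 − (lcm/LT(g_2))·g_2 = -1/4*x_1*x_2 + x_1 + 1/4*x_2 - 1/4.
Reduce S modulo (g_1, g_2) in that order:
  leading term x_1*x_2: subtract (1/16*x_2)·g_1 from -1/4*x_1*x_2 + x_1 + 1/4*x_2 - 1/4 → x_1 + 1/8*x_2**2 + 1/8*x_2 - 1/4
  leading term x_1: subtract (-1/4)·g_1 from x_1 + 1/8*x_2**2 + 1/8*x_2 - 1/4 → 1/8*x_2**2 - 3/8*x_2 + 1/4
  leading term x_2**2: no divisor's leading term divides it; move 1/8*x_2**2 to the remainder.
  leading term x_2: no divisor's leading term divides it; move -3/8*x_2 to the remainder.
  leading term 1: no divisor's leading term divides it; move 1/4 to the remainder.
The remainder 1/8*x_2**2 - 3/8*x_2 + 1/4 is nonzero, so it would be added as the next basis element.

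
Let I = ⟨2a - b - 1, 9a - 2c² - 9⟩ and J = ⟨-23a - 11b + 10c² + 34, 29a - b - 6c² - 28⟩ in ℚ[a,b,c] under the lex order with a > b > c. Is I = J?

Two ideals are equal iff their reduced Gröbner bases coincide (the reduced basis is unique for a fixed ordering).
Buchberger on the first generating set:
f_1 = 2a - b - 1, LT = a.
f_2 = 9a - 2c² - 9, LT = a.

S(f_1,f_2): lcm = a. S = -½b + 2/9c² + ½.
  leading term b: no divisor's leading term divides it; move -½b to the remainder.
  leading term c²: no divisor's leading term divides it; move 2/9c² to the remainder.
  leading term 1: no divisor's leading term divides it; move ½ to the remainder.
  remainder -½b + 2/9c² + ½ ≠ 0; add g_3 = -½b + 2/9c² + ½ to the basis.

S(f_1,g_3): leading monomials are coprime, so the S-polynomial reduces to 0 (Buchberger's first criterion).
S(f_2,g_3): leading monomials are coprime, so the S-polynomial reduces to 0 (Buchberger's first criterion).
Every S-polynomial of the final basis reduces to 0, so we have a Gröbner basis.
Inter-reduce: drop elements whose leading term is divisible by another's, tail-reduce, and make monic.
Reduced Gröbner basis: {a - 2/9c² - 1, b - 4/9c² - 1}.

Buchberger on the second generating set:
h_1 = -23a - 11b + 10c² + 34, LT = a.
h_2 = 29a - b - 6c² - 28, LT = a.

S(h_1,h_2): lcm = a. S = 342/667b - 152/667c² - 342/667.
  leading term b: no divisor's leading term divides it; move 342/667b to the remainder.
  leading term c²: no divisor's leading term divides it; move -152/667c² to the remainder.
  leading term 1: no divisor's leading term divides it; move -342/667 to the remainder.
  remainder 342/667b - 152/667c² - 342/667 ≠ 0; add k_3 = 342/667b - 152/667c² - 342/667 to the basis.

S(h_1,k_3): leading monomials are coprime, so the S-polynomial reduces to 0 (Buchberger's first criterion).
S(h_2,k_3): leading monomials are coprime, so the S-polynomial reduces to 0 (Buchberger's first criterion).
Every S-polynomial of the final basis reduces to 0, so we have a Gröbner basis.
Inter-reduce: drop elements whose leading term is divisible by another's, tail-reduce, and make monic.
Reduced Gröbner basis: {a - 2/9c² - 1, b - 4/9c² - 1}.

Same reduced basis, so the two generating sets span the same ideal.

Yes, the ideals are equal.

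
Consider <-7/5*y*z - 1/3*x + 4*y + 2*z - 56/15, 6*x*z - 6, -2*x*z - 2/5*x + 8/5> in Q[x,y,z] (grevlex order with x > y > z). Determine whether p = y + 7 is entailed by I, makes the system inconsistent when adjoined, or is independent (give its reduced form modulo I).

Adjoining y + 7 makes the ideal the whole ring: the system is inconsistent.

First compute the reduced Gröbner basis of I by Buchberger's algorithm.
f_1 = -7/5*y*z - 1/3*x + 4*y + 2*z - 56/15, LT = y*z.
f_2 = 6*x*z - 6, LT = x*z.
f_3 = -2*x*z - 2/5*x + 8/5, LT = x*z.

S(f_1,f_2): lcm = x*y*z. S = 5/21*x**2 - 20/7*x*y - 10/7*x*z + 8/3*x + y.
  leading term x**2: no divisor's leading term divides it; move 5/21*x**2 to the remainder.
  leading term x*y: no divisor's leading term divides it; move -20/7*x*y to the remainder.
  leading term x*z: subtract (-5/21)·f_2 from -10/7*x*z + 8/3*x + y → 8/3*x + y - 10/7
  leading term x: no divisor's leading term divides it; move 8/3*x to the remainder.
  leading term y: no divisor's leading term divides it; move y to the remainder.
  leading term 1: no divisor's leading term divides it; move -10/7 to the remainder.
  remainder 5/21*x**2 - 20/7*x*y + 8/3*x + y - 10/7 ≠ 0; add h_4 = 5/21*x**2 - 20/7*x*y + 8/3*x + y - 10/7 to the basis.

S(f_1,f_3): lcm = x*y*z. S = 5/21*x**2 - 107/35*x*y - 10/7*x*z + 8/3*x + 4/5*y.
  leading term x**2: subtract (1)·h_4 from 5/21*x**2 - 107/35*x*y - 10/7*x*z + 8/3*x + 4/5*y → -1/5*x*y - 10/7*x*z - 1/5*y + 10/7
  leading term x*y: no divisor's leading term divides it; move -1/5*x*y to the remainder.
  leading term x*z: subtract (-5/21)·f_2 from -10/7*x*z - 1/5*y + 10/7 → -1/5*y
  leading term y: no divisor's leading term divides it; move -1/5*y to the remainder.
  remainder -1/5*x*y - 1/5*y ≠ 0; add h_5 = -1/5*x*y - 1/5*y to the basis.

S(f_2,f_3): lcm = x*z. S = -1/5*x - 1/5.
  leading term x: no divisor's leading term divides it; move -1/5*x to the remainder.
  leading term 1: no divisor's leading term divides it; move -1/5 to the remainder.
  remainder -1/5*x - 1/5 ≠ 0; add h_6 = -1/5*x - 1/5 to the basis.

S(f_3,h_4): lcm = x**2*z. S = 12*x*y*z + 1/5*x**2 - 56/5*x*z - 21/5*y*z - 4/5*x + 6*z.
  leading term x*y*z: subtract (-60/7*x)·f_1 from 12*x*y*z + 1/5*x**2 - 56/5*x*z - 21/5*y*z - 4/5*x + 6*z → -93/35*x**2 + 240/7*x*y + 208/35*x*z - 21/5*y*z - 164/5*x + 6*z
  leading term x**2: subtract (-279/25)·h_4 from -93/35*x**2 + 240/7*x*y + 208/35*x*z - 21/5*y*z - 164/5*x + 6*z → 12/5*x*y + 208/35*x*z - 21/5*y*z - 76/25*x + 279/25*y + 6*z - 558/35
  leading term x*y: subtract (-12)·h_5 from 12/5*x*y + 208/35*x*z - 21/5*y*z - 76/25*x + 279/25*y + 6*z - 558/35 → 208/35*x*z - 21/5*y*z - 76/25*x + 219/25*y + 6*z - 558/35
  leading term x*z: subtract (104/105)·f_2 from 208/35*x*z - 21/5*y*z - 76/25*x + 219/25*y + 6*z - 558/35 → -21/5*y*z - 76/25*x + 219/25*y + 6*z - 10
  leading term y*z: subtract (3)·f_1 from -21/5*y*z - 76/25*x + 219/25*y + 6*z - 10 → -51/25*x - 81/25*y + 6/5
  leading term x: subtract (51/5)·h_6 from -51/25*x - 81/25*y + 6/5 → -81/25*y + 81/25
  leading term y: no divisor's leading term divides it; move -81/25*y to the remainder.
  leading term 1: no divisor's leading term divides it; move 81/25 to the remainder.
  remainder -81/25*y + 81/25 ≠ 0; add h_7 = -81/25*y + 81/25 to the basis.

S(f_1,h_5): lcm = x*y*z. S = 5/21*x**2 - 20/7*x*y - 10/7*x*z - y*z + 8/3*x.
  leading term x**2: subtract (1)·h_4 from 5/21*x**2 - 20/7*x*y - 10/7*x*z - y*z + 8/3*x → -10/7*x*z - y*z - y + 10/7
  leading term x*z: subtract (-5/21)·f_2 from -10/7*x*z - y*z - y + 10/7 → -y*z - y
  leading term y*z: subtract (5/7)·f_1 from -y*z - y → 5/21*x - 27/7*y - 10/7*z + 8/3
  leading term x: subtract (-25/21)·h_6 from 5/21*x - 27/7*y - 10/7*z + 8/3 → -27/7*y - 10/7*z + 17/7
  leading term y: subtract (25/21)·h_7 from -27/7*y - 10/7*z + 17/7 → -10/7*z - 10/7
  leading term z: no divisor's leading term divides it; move -10/7*z to the remainder.
  leading term 1: no divisor's leading term divides it; move -10/7 to the remainder.
  remainder -10/7*z - 10/7 ≠ 0; add h_8 = -10/7*z - 10/7 to the basis.

The other S-polynomials (S(f_1,h_4), S(f_2,h_4), S(f_2,h_5), S(f_3,h_5), S(h_4,h_5), S(f_1,h_6), S(f_2,h_6), S(f_3,h_6), S(h_4,h_6), S(h_5,h_6), S(f_1,h_7), S(f_2,h_7), S(f_3,h_7), S(h_4,h_7), S(h_5,h_7), S(h_6,h_7), S(f_1,h_8), S(f_2,h_8), S(f_3,h_8), S(h_4,h_8), S(h_5,h_8), S(h_6,h_8), S(h_7,h_8)) all reduce to 0 modulo the current basis, so we have a Gröbner basis.
Inter-reduce: drop elements whose leading term is divisible by another's, tail-reduce, and make monic.
Reduced Gröbner basis: {x + 1, y - 1, z + 1}.
Label its elements g_1 = x + 1, g_2 = y - 1, g_3 = z + 1.

Reduce p = y + 7 modulo G:
  leading term y: subtract (1)·g_2 from y + 7 → 8
  leading term 1: no divisor's leading term divides it; move 8 to the remainder.
  normal form = 8.
The normal form is nonzero, so p ∉ I. Since p minus its normal form lies in I, I + (p) = I + (r) where r = 8; decide whether this ideal is the whole ring.
Here r = 8 is a nonzero constant, hence a unit: 1 ∈ I + (p), the Gröbner basis of I + (p) is {1}, and the enlarged system has no common solution — adjoining p is inconsistent.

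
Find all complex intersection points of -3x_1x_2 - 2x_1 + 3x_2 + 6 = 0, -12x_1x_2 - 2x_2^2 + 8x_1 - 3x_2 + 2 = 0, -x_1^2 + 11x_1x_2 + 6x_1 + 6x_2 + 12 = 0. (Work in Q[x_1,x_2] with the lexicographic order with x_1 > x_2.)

{(0, -2)}

Compute a lex Gröbner basis by Buchberger's algorithm.
f_1 = -3x_1x_2 - 2x_1 + 3x_2 + 6, LT = x_1x_2.
f_2 = -12x_1x_2 + 8x_1 - 2x_2^2 - 3x_2 + 2, LT = x_1x_2.
f_3 = -x_1^2 + 11x_1x_2 + 6x_1 + 6x_2 + 12, LT = x_1^2.

S(f_1,f_2): lcm = x_1x_2. S = 4/3x_1 - 1/6x_2^2 - 5/4x_2 - 11/6.
  leading term x_1: no divisor's leading term divides it; move 4/3x_1 to the remainder.
  leading term x_2^2: no divisor's leading term divides it; move -1/6x_2^2 to the remainder.
  leading term x_2: no divisor's leading term divides it; move -5/4x_2 to the remainder.
  leading term 1: no divisor's leading term divides it; move -11/6 to the remainder.
  remainder 4/3x_1 - 1/6x_2^2 - 5/4x_2 - 11/6 ≠ 0; add h_4 = 4/3x_1 - 1/6x_2^2 - 5/4x_2 - 11/6 to the basis.

S(f_1,f_3): lcm = x_1^2x_2. S = 2/3x_1^2 + 11x_1x_2^2 + 5x_1x_2 - 2x_1 + 6x_2^2 + 12x_2.
  leading term x_1^2: subtract (-2/3)·f_3 from 2/3x_1^2 + 11x_1x_2^2 + 5x_1x_2 - 2x_1 + 6x_2^2 + 12x_2 → 11x_1x_2^2 + 37/3x_1x_2 + 2x_1 + 6x_2^2 + 16x_2 + 8
  leading term x_1x_2^2: subtract (-11/3x_2)·f_1 from 11x_1x_2^2 + 37/3x_1x_2 + 2x_1 + 6x_2^2 + 16x_2 + 8 → 5x_1x_2 + 2x_1 + 17x_2^2 + 38x_2 + 8
  leading term x_1x_2: subtract (-5/3)·f_1 from 5x_1x_2 + 2x_1 + 17x_2^2 + 38x_2 + 8 → -4/3x_1 + 17x_2^2 + 43x_2 + 18
  leading term x_1: subtract (-1)·h_4 from -4/3x_1 + 17x_2^2 + 43x_2 + 18 → 101/6x_2^2 + 167/4x_2 + 97/6
  leading term x_2^2: no divisor's leading term divides it; move 101/6x_2^2 to the remainder.
  leading term x_2: no divisor's leading term divides it; move 167/4x_2 to the remainder.
  leading term 1: no divisor's leading term divides it; move 97/6 to the remainder.
  remainder 101/6x_2^2 + 167/4x_2 + 97/6 ≠ 0; add h_5 = 101/6x_2^2 + 167/4x_2 + 97/6 to the basis.

S(f_2,f_3): lcm = x_1^2x_2. S = -2/3x_1^2 + 67/6x_1x_2^2 + 25/4x_1x_2 - 1/6x_1 + 6x_2^2 + 12x_2.
  leading term x_1^2: subtract (2/3)·f_3 from -2/3x_1^2 + 67/6x_1x_2^2 + 25/4x_1x_2 - 1/6x_1 + 6x_2^2 + 12x_2 → 67/6x_1x_2^2 - 13/12x_1x_2 - 25/6x_1 + 6x_2^2 + 8x_2 - 8
  leading term x_1x_2^2: subtract (-67/18x_2)·f_1 from 67/6x_1x_2^2 - 13/12x_1x_2 - 25/6x_1 + 6x_2^2 + 8x_2 - 8 → -307/36x_1x_2 - 25/6x_1 + 103/6x_2^2 + 91/3x_2 - 8
  leading term x_1x_2: subtract (307/108)·f_1 from -307/36x_1x_2 - 25/6x_1 + 103/6x_2^2 + 91/3x_2 - 8 → 41/27x_1 + 103/6x_2^2 + 785/36x_2 - 451/18
  leading term x_1: subtract (41/36)·h_4 from 41/27x_1 + 103/6x_2^2 + 785/36x_2 - 451/18 → 3749/216x_2^2 + 1115/48x_2 - 4961/216
  leading term x_2^2: subtract (3749/3636)·h_5 from 3749/216x_2^2 + 1115/48x_2 - 4961/216 → -144119/7272x_2 - 144119/3636
  leading term x_2: no divisor's leading term divides it; move -144119/7272x_2 to the remainder.
  leading term 1: no divisor's leading term divides it; move -144119/3636 to the remainder.
  remainder -144119/7272x_2 - 144119/3636 ≠ 0; add h_6 = -144119/7272x_2 - 144119/3636 to the basis.

The other S-polynomials (S(f_1,h_4), S(f_2,h_4), S(f_3,h_4), S(f_1,h_5), S(f_2,h_5), S(f_3,h_5), S(h_4,h_5), S(f_1,h_6), S(f_2,h_6), S(f_3,h_6), S(h_4,h_6), S(h_5,h_6)) all reduce to 0 modulo the current basis, so we have a Gröbner basis.
Inter-reduce: drop elements whose leading term is divisible by another's, tail-reduce, and make monic.
Reduced Gröbner basis: {x_1, x_2 + 2}.

Elimination: the polynomial x_2 + 2 lies in the elimination ideal for x_2, so x_2 ∈ {-2}. For each such x_2, the remaining basis elements (now univariate) give the rest of the solution.
  x_2 = -2: the earlier basis element becomes x_1 = 0, giving x_1 = 0 — point (0, -2).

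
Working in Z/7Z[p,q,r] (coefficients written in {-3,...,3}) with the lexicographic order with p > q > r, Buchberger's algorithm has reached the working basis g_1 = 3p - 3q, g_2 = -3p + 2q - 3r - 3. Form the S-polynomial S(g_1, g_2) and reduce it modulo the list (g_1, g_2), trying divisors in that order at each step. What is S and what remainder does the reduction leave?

lcm(LM(g_1), LM(g_2)) = p.
S = (lcm/LT(g_1))·g_1 − (lcm/LT(g_2))·g_2 = 2q - r - 1.
Reduce S modulo (g_1, g_2) in that order:
  leading term q: no divisor's leading term divides it; move 2q to the remainder.
  leading term r: no divisor's leading term divides it; move -r to the remainder.
  leading term 1: no divisor's leading term divides it; move -1 to the remainder.
The remainder 2q - r - 1 is nonzero, so it would be added as the next basis element.

S(g_1, g_2) = 2q - r - 1; remainder on division = 2q - r - 1.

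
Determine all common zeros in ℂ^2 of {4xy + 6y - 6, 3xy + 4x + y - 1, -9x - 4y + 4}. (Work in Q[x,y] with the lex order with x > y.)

{(0, 1)}

Compute a lex Gröbner basis by Buchberger's algorithm.
f_1 = 4xy + 6y - 6, LT = xy.
f_2 = 3xy + 4x + y - 1, LT = xy.
f_3 = -9x - 4y + 4, LT = x.

S(f_1,f_2): lcm = xy. S = -4/3x + 7/6y - 7/6.
  reduce S modulo (f_1, f_2, f_3):
  remainder 95/54y - 95/54 ≠ 0; add h_4 = 95/54y - 95/54 to the basis.

The other S-polynomials (S(f_1,f_3), S(f_2,f_3), S(f_1,h_4), S(f_2,h_4), S(f_3,h_4)) all reduce to 0 modulo the current basis, so we have a Gröbner basis.
Inter-reduce: drop elements whose leading term is divisible by another's, tail-reduce, and make monic.
Reduced Gröbner basis: {x, y - 1}.

Since the basis is lex-ordered, y - 1 is univariate in y. Its roots are {1}. Back-substituting each root into the other basis elements fixes the other coordinates.
  y = 1: the earlier basis element becomes x = 0, giving x = 0 — point (0, 1).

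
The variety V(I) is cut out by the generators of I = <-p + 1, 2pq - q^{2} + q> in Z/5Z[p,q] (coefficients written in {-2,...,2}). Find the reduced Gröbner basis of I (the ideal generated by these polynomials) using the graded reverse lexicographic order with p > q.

G = {q^{2} + 2q, p - 1}

f_1 = -p + 1, LT = p.
f_2 = 2pq - q^{2} + q, LT = pq.

S(f_1,f_2): lcm = pq. S = -2q^{2} + q.
  leading term q^{2}: no divisor's leading term divides it; move -2q^{2} to the remainder.
  leading term q: no divisor's leading term divides it; move q to the remainder.
  remainder -2q^{2} + q ≠ 0; add g_3 = -2q^{2} + q to the basis.

S(f_1,g_3): leading monomials are coprime, so the S-polynomial reduces to 0 (Buchberger's first criterion).
S(f_2,g_3): lcm = pq^{2}. S = 2q^{3} - 2pq - 2q^{2}.
  leading term q^{3}: subtract (-q)·g_3 from 2q^{3} - 2pq - 2q^{2} → -2pq - q^{2}
  leading term pq: subtract (2q)·f_1 from -2pq - q^{2} → -q^{2} - 2q
  leading term q^{2}: subtract (-2)·g_3 from -q^{2} - 2q → 0
  remainder 0.

Every S-polynomial of the final basis reduces to 0, so we have a Gröbner basis.
Inter-reduce: drop elements whose leading term is divisible by another's, tail-reduce, and make monic.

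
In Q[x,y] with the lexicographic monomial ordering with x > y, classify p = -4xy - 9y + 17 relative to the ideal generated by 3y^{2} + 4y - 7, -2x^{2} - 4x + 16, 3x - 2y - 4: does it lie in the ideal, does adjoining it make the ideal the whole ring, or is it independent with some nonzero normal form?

-4xy - 9y + 17 lies in I (it reduces to 0).

First compute the reduced Gröbner basis of I by Buchberger's algorithm.
f_1 = 3y^{2} + 4y - 7, LT = y^{2}.
f_2 = -2x^{2} - 4x + 16, LT = x^{2}.
f_3 = 3x - 2y - 4, LT = x.

S(f_2,f_3): lcm = x^{2}. S = \tfrac{2}{3}xy + \tfrac{10}{3}x - 8.
  leading term xy: subtract (\tfrac{2}{9}y)·f_3 from \tfrac{2}{3}xy + \tfrac{10}{3}x - 8 → \tfrac{10}{3}x + \tfrac{4}{9}y^{2} + \tfrac{8}{9}y - 8
  leading term x: subtract (\tfrac{10}{9})·f_3 from \tfrac{10}{3}x + \tfrac{4}{9}y^{2} + \tfrac{8}{9}y - 8 → \tfrac{4}{9}y^{2} + \tfrac{28}{9}y - \tfrac{32}{9}
  leading term y^{2}: subtract (\tfrac{4}{27})·f_1 from \tfrac{4}{9}y^{2} + \tfrac{28}{9}y - \tfrac{32}{9} → \tfrac{68}{27}y - \tfrac{68}{27}
  leading term y: no divisor's leading term divides it; move \tfrac{68}{27}y to the remainder.
  leading term 1: no divisor's leading term divides it; move -\tfrac{68}{27} to the remainder.
  remainder \tfrac{68}{27}y - \tfrac{68}{27} ≠ 0; add h_4 = \tfrac{68}{27}y - \tfrac{68}{27} to the basis.

The other S-polynomials (S(f_1,f_2), S(f_1,f_3), S(f_1,h_4), S(f_2,h_4), S(f_3,h_4)) all reduce to 0 modulo the current basis, so we have a Gröbner basis.
Inter-reduce: drop elements whose leading term is divisible by another's, tail-reduce, and make monic.
Reduced Gröbner basis: {x - 2, y - 1}.
Label its elements g_1 = x - 2, g_2 = y - 1.

Reduce p = -4xy - 9y + 17 modulo G:
  leading term xy: subtract (-4y)·g_1 from -4xy - 9y + 17 → -17y + 17
  leading term y: subtract (-17)·g_2 from -17y + 17 → 0
  normal form = 0.
Since the normal form is 0, p ∈ I.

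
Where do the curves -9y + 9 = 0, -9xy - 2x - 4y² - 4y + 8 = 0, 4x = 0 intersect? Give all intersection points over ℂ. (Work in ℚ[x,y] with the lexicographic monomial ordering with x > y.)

{(0, 1)}

Compute a lex Gröbner basis by Buchberger's algorithm.
f_1 = -9y + 9, LT = y.
f_2 = -9xy - 2x - 4y² - 4y + 8, LT = xy.
f_3 = 4x, LT = x.

S(f_1,f_2): lcm = xy. S = -11/9x - 4/9y² - 4/9y + 8/9.
  leading term x: subtract (-11/36)·f_3 from -11/9x - 4/9y² - 4/9y + 8/9 → -4/9y² - 4/9y + 8/9
  leading term y²: subtract (4/81y)·f_1 from -4/9y² - 4/9y + 8/9 → -8/9y + 8/9
  leading term y: subtract (8/81)·f_1 from -8/9y + 8/9 → 0
  remainder 0.

S(f_1,f_3): leading monomials are coprime, so the S-polynomial reduces to 0 (Buchberger's first criterion).
S(f_2,f_3): lcm = xy. S = 2/9x + 4/9y² + 4/9y - 8/9.
  leading term x: subtract (1/18)·f_3 from 2/9x + 4/9y² + 4/9y - 8/9 → 4/9y² + 4/9y - 8/9
  leading term y²: subtract (-4/81y)·f_1 from 4/9y² + 4/9y - 8/9 → 8/9y - 8/9
  leading term y: subtract (-8/81)·f_1 from 8/9y - 8/9 → 0
  remainder 0.

Every S-polynomial of the final basis reduces to 0, so we have a Gröbner basis.
Inter-reduce: drop elements whose leading term is divisible by another's, tail-reduce, and make monic.
Reduced Gröbner basis: {x, y - 1}.

Elimination: the polynomial y - 1 lies in the elimination ideal for y, so y ∈ {1}. For each such y, the remaining basis elements (now univariate) give the rest of the solution.
  y = 1: the earlier basis element becomes x = 0, giving x = 0 — point (0, 1).
Substituting each solution back into the original system confirms all equations vanish.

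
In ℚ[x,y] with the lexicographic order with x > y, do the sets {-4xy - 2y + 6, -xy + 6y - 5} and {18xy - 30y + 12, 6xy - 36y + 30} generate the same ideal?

Yes, the ideals are equal.

Since reduced Gröbner bases are canonical representatives of ideals under a given ordering, it suffices to compute and compare them.
Buchberger on the first generating set:
f_1 = -4xy - 2y + 6, LT = xy.
f_2 = -xy + 6y - 5, LT = xy.

S(f_1,f_2): lcm = xy. S = 13/2y - 13/2.
  reduce S modulo (f_1, f_2):
  remainder 13/2y - 13/2 ≠ 0; add g_3 = 13/2y - 13/2 to the basis.

S(f_1,g_3): lcm = xy. S = x + ½y - 3/2.
  reduce S modulo (f_1, f_2, g_3):
  remainder x - 1 ≠ 0; add g_4 = x - 1 to the basis.

The other S-polynomials (S(f_2,g_3), S(f_1,g_4), S(f_2,g_4), S(g_3,g_4)) all reduce to 0 modulo the current basis, so we have a Gröbner basis.
Inter-reduce: drop elements whose leading term is divisible by another's, tail-reduce, and make monic.
Reduced Gröbner basis: {x - 1, y - 1}.

Buchberger on the second generating set:
h_1 = 18xy - 30y + 12, LT = xy.
h_2 = 6xy - 36y + 30, LT = xy.

S(h_1,h_2): lcm = xy. S = 13/3y - 13/3.
  reduce S modulo (h_1, h_2):
  remainder 13/3y - 13/3 ≠ 0; add k_3 = 13/3y - 13/3 to the basis.

S(h_1,k_3): lcm = xy. S = x - 5/3y + ⅔.
  reduce S modulo (h_1, h_2, k_3):
  remainder x - 1 ≠ 0; add k_4 = x - 1 to the basis.

The other S-polynomials (S(h_2,k_3), S(h_1,k_4), S(h_2,k_4), S(k_3,k_4)) all reduce to 0 modulo the current basis, so we have a Gröbner basis.
Inter-reduce: drop elements whose leading term is divisible by another's, tail-reduce, and make monic.
Reduced Gröbner basis: {x - 1, y - 1}.

Same reduced basis, so the two generating sets span the same ideal.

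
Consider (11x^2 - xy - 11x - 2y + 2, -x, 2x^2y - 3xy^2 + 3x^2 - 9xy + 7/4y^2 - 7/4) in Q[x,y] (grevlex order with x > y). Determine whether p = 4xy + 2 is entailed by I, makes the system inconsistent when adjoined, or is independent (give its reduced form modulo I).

Adjoining 4xy + 2 makes the ideal the whole ring: the system is inconsistent.

First compute the reduced Gröbner basis of I by Buchberger's algorithm.
f_1 = 11x^2 - xy - 11x - 2y + 2, LT = x^2.
f_2 = -x, LT = x.
f_3 = 2x^2y - 3xy^2 + 3x^2 - 9xy + 7/4y^2 - 7/4, LT = x^2y.

S(f_1,f_2): lcm = x^2. S = -1/11xy - x - 2/11y + 2/11.
  leading term xy: subtract (1/11y)·f_2 from -1/11xy - x - 2/11y + 2/11 → -x - 2/11y + 2/11
  leading term x: subtract (1)·f_2 from -x - 2/11y + 2/11 → -2/11y + 2/11
  leading term y: no divisor's leading term divides it; move -2/11y to the remainder.
  leading term 1: no divisor's leading term divides it; move 2/11 to the remainder.
  remainder -2/11y + 2/11 ≠ 0; add h_4 = -2/11y + 2/11 to the basis.

The other S-polynomials (S(f_1,f_3), S(f_2,f_3), S(f_1,h_4), S(f_2,h_4), S(f_3,h_4)) all reduce to 0 modulo the current basis, so we have a Gröbner basis.
Inter-reduce: drop elements whose leading term is divisible by another's, tail-reduce, and make monic.
Reduced Gröbner basis: {x, y - 1}.
Label its elements g_1 = x, g_2 = y - 1.

Reduce p = 4xy + 2 modulo G:
  leading term xy: subtract (4y)·g_1 from 4xy + 2 → 2
  leading term 1: no divisor's leading term divides it; move 2 to the remainder.
  normal form = 2.
The normal form is nonzero, so p ∉ I. Since p minus its normal form lies in I, I + (p) = I + (r) where r = 2; decide whether this ideal is the whole ring.
Here r = 2 is a nonzero constant, hence a unit: 1 ∈ I + (p), the Gröbner basis of I + (p) is {1}, and the enlarged system has no common solution — adjoining p is inconsistent.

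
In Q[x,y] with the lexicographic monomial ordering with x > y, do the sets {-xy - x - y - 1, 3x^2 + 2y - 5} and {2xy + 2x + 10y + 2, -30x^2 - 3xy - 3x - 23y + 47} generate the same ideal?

Two ideals are equal iff their reduced Gröbner bases coincide (the reduced basis is unique for a fixed ordering).
Buchberger on the first generating set:
f_1 = -xy - x - y - 1, LT = xy.
f_2 = 3x^2 + 2y - 5, LT = x^2.

S(f_1,f_2): lcm = x^2y. S = x^2 + xy + x - 2/3y^2 + 5/3y.
  reduce S modulo (f_1, f_2):
  remainder -2/3y^2 + 2/3 ≠ 0; add g_3 = -2/3y^2 + 2/3 to the basis.

The other S-polynomials (S(f_1,g_3), S(f_2,g_3)) all reduce to 0 modulo the current basis, so we have a Gröbner basis.
Inter-reduce: drop elements whose leading term is divisible by another's, tail-reduce, and make monic.
Reduced Gröbner basis: {x^2 + 2/3y - 5/3, xy + x + y + 1, y^2 - 1}.

Buchberger on the second generating set:
h_1 = 2xy + 2x + 10y + 2, LT = xy.
h_2 = -30x^2 - 3xy - 3x - 23y + 47, LT = x^2.

S(h_1,h_2): lcm = x^2y. S = x^2 - 1/10xy^2 + 49/10xy + x - 23/30y^2 + 47/30y.
  reduce S modulo (h_1, h_2):
  remainder -4x - 4/15y^2 - 118/5y - 10/3 ≠ 0; add k_3 = -4x - 4/15y^2 - 118/5y - 10/3 to the basis.

S(h_1,k_3): lcm = xy. S = x - 1/15y^3 - 59/10y^2 + 25/6y + 1.
  reduce S modulo (h_1, h_2, k_3):
  remainder -1/15y^3 - 179/30y^2 - 26/15y + 1/6 ≠ 0; add k_4 = -1/15y^3 - 179/30y^2 - 26/15y + 1/6 to the basis.

The other S-polynomials (S(h_2,k_3), S(h_1,k_4), S(h_2,k_4), S(k_3,k_4)) all reduce to 0 modulo the current basis, so we have a Gröbner basis.
Inter-reduce: drop elements whose leading term is divisible by another's, tail-reduce, and make monic.
Reduced Gröbner basis: {x + 1/15y^2 + 59/10y + 5/6, y^3 + 179/2y^2 + 26y - 5/2}.

Since the reduced bases disagree, the two ideals are not the same.
The choice of monomial ordering does not affect the verdict — as long as both bases are computed under the same ordering, their equality decides ideal equality.

No, the ideals differ.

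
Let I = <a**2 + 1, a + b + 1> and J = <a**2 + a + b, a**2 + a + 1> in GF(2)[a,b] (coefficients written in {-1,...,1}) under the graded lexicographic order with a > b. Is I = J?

No, the ideals differ.

Since reduced Gröbner bases are canonical representatives of ideals under a given ordering, it suffices to compute and compare them.
Buchberger on the first generating set:
f_1 = a**2 + 1, LT = a**2.
f_2 = a + b + 1, LT = a.

S(f_1,f_2): lcm = a**2. S = a*b + a + 1.
  leading term a*b: subtract (b)·f_2 from a*b + a + 1 → b**2 + a + b + 1
  leading term b**2: no divisor's leading term divides it; move b**2 to the remainder.
  leading term a: subtract (1)·f_2 from a + b + 1 → 0
  remainder b**2 ≠ 0; add g_3 = b**2 to the basis.

S(f_1,g_3): leading monomials are coprime, so the S-polynomial reduces to 0 (Buchberger's first criterion).
S(f_2,g_3): leading monomials are coprime, so the S-polynomial reduces to 0 (Buchberger's first criterion).
Every S-polynomial of the final basis reduces to 0, so we have a Gröbner basis.
Inter-reduce: drop elements whose leading term is divisible by another's, tail-reduce, and make monic.
Reduced Gröbner basis: {b**2, a + b + 1}.

Buchberger on the second generating set:
h_1 = a**2 + a + b, LT = a**2.
h_2 = a**2 + a + 1, LT = a**2.

S(h_1,h_2): lcm = a**2. S = b + 1.
  leading term b: no divisor's leading term divides it; move b to the remainder.
  leading term 1: no divisor's leading term divides it; move 1 to the remainder.
  remainder b + 1 ≠ 0; add k_3 = b + 1 to the basis.

S(h_1,k_3): leading monomials are coprime, so the S-polynomial reduces to 0 (Buchberger's first criterion).
S(h_2,k_3): leading monomials are coprime, so the S-polynomial reduces to 0 (Buchberger's first criterion).
Every S-polynomial of the final basis reduces to 0, so we have a Gröbner basis.
Inter-reduce: drop elements whose leading term is divisible by another's, tail-reduce, and make monic.
Reduced Gröbner basis: {a**2 + a + 1, b + 1}.

Since the reduced bases disagree, the two ideals are not the same.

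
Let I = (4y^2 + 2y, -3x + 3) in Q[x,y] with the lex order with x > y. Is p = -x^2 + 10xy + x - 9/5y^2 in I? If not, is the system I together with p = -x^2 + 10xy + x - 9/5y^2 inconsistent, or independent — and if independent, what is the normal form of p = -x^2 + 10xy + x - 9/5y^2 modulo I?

First compute the reduced Gröbner basis of I by Buchberger's algorithm.
f_1 = 4y^2 + 2y, LT = y^2.
f_2 = -3x + 3, LT = x.

S(f_1,f_2): leading monomials are coprime, so the S-polynomial reduces to 0 (Buchberger's first criterion).
Every S-polynomial of the final basis reduces to 0, so we have a Gröbner basis.
Inter-reduce: drop elements whose leading term is divisible by another's, tail-reduce, and make monic.
Reduced Gröbner basis: {x - 1, y^2 + 1/2y}.
Label its elements g_1 = x - 1, g_2 = y^2 + 1/2y.

Reduce p = -x^2 + 10xy + x - 9/5y^2 modulo G:
  leading term x^2: subtract (-x)·g_1 from -x^2 + 10xy + x - 9/5y^2 → 10xy - 9/5y^2
  leading term xy: subtract (10y)·g_1 from 10xy - 9/5y^2 → -9/5y^2 + 10y
  leading term y^2: subtract (-9/5)·g_2 from -9/5y^2 + 10y → 109/10y
  leading term y: no divisor's leading term divides it; move 109/10y to the remainder.
  normal form = 109/10y.
The normal form is nonzero, so p ∉ I. Since p minus its normal form lies in I, I + (p) = I + (r) where r = 109/10y; decide whether this ideal is the whole ring.
Run Buchberger on G together with r (pairs among the g_i already reduce to 0 since G is a Gröbner basis):
g_1 = x - 1, LT = x.
g_2 = y^2 + 1/2y, LT = y^2.
r = 109/10y, LT = y.

S(g_1,g_2): leading monomials are coprime, so the S-polynomial reduces to 0 (Buchberger's first criterion).
S(g_1,r): leading monomials are coprime, so the S-polynomial reduces to 0 (Buchberger's first criterion).
S(g_2,r): lcm = y^2. S = 1/2y.
  leading term y: subtract (5/109)·r from 1/2y → 0
  remainder 0.

Every S-polynomial of the final basis reduces to 0, so we have a Gröbner basis.
Inter-reduce: drop elements whose leading term is divisible by another's, tail-reduce, and make monic.
Reduced Gröbner basis: {x - 1, y}.
The reduced Gröbner basis of I + (p) is {x - 1, y} ≠ {1}, a proper ideal, so the enlarged system stays consistent: p is independent of I, with normal form 109/10y.

-x^2 + 10xy + x - 9/5y^2 is independent of I; its normal form modulo I is 109/10y.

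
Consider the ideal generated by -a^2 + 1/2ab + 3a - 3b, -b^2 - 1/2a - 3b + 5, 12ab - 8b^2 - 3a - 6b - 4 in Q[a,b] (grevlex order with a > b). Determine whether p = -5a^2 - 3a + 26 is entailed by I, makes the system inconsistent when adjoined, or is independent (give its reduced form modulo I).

-5a^2 - 3a + 26 lies in I (it reduces to 0).

First compute the reduced Gröbner basis of I by Buchberger's algorithm.
f_1 = -a^2 + 1/2ab + 3a - 3b, LT = a^2.
f_2 = -b^2 - 1/2a - 3b + 5, LT = b^2.
f_3 = 12ab - 8b^2 - 3a - 6b - 4, LT = ab.

S(f_1,f_3): lcm = a^2b. S = 1/6ab^2 + 1/4a^2 - 5/2ab + 3b^2 + 1/3a.
  leading term ab^2: subtract (-1/6a)·f_2 from 1/6ab^2 + 1/4a^2 - 5/2ab + 3b^2 + 1/3a → 1/6a^2 - 3ab + 3b^2 + 7/6a
  leading term a^2: subtract (-1/6)·f_1 from 1/6a^2 - 3ab + 3b^2 + 7/6a → -35/12ab + 3b^2 + 5/3a - 1/2b
  leading term ab: subtract (-35/144)·f_3 from -35/12ab + 3b^2 + 5/3a - 1/2b → 19/18b^2 + 15/16a - 47/24b - 35/36
  leading term b^2: subtract (-19/18)·f_2 from 19/18b^2 + 15/16a - 47/24b - 35/36 → 59/144a - 41/8b + 155/36
  leading term a: no divisor's leading term divides it; move 59/144a to the remainder.
  leading term b: no divisor's leading term divides it; move -41/8b to the remainder.
  leading term 1: no divisor's leading term divides it; move 155/36 to the remainder.
  remainder 59/144a - 41/8b + 155/36 ≠ 0; add h_4 = 59/144a - 41/8b + 155/36 to the basis.

S(f_2,f_3): lcm = ab^2. S = 2/3b^3 + 1/2a^2 + 13/4ab + 1/2b^2 - 5a + 1/3b.
  leading term b^3: subtract (-2/3b)·f_2 from 2/3b^3 + 1/2a^2 + 13/4ab + 1/2b^2 - 5a + 1/3b → 1/2a^2 + 35/12ab - 3/2b^2 - 5a + 11/3b
  leading term a^2: subtract (-1/2)·f_1 from 1/2a^2 + 35/12ab - 3/2b^2 - 5a + 11/3b → 19/6ab - 3/2b^2 - 7/2a + 13/6b
  leading term ab: subtract (19/72)·f_3 from 19/6ab - 3/2b^2 - 7/2a + 13/6b → 11/18b^2 - 65/24a + 15/4b + 19/18
  leading term b^2: subtract (-11/18)·f_2 from 11/18b^2 - 65/24a + 15/4b + 19/18 → -217/72a + 23/12b + 37/9
  leading term a: subtract (-434/59)·h_4 from -217/72a + 23/12b + 37/9 → -12667/354b + 12667/354
  leading term b: no divisor's leading term divides it; move -12667/354b to the remainder.
  leading term 1: no divisor's leading term divides it; move 12667/354 to the remainder.
  remainder -12667/354b + 12667/354 ≠ 0; add h_5 = -12667/354b + 12667/354 to the basis.

The other S-polynomials (S(f_1,f_2), S(f_1,h_4), S(f_2,h_4), S(f_3,h_4), S(f_1,h_5), S(f_2,h_5), S(f_3,h_5), S(h_4,h_5)) all reduce to 0 modulo the current basis, so we have a Gröbner basis.
Inter-reduce: drop elements whose leading term is divisible by another's, tail-reduce, and make monic.
Reduced Gröbner basis: {a - 2, b - 1}.
Label its elements g_1 = a - 2, g_2 = b - 1.

Reduce p = -5a^2 - 3a + 26 modulo G:
  leading term a^2: subtract (-5a)·g_1 from -5a^2 - 3a + 26 → -13a + 26
  leading term a: subtract (-13)·g_1 from -13a + 26 → 0
  normal form = 0.
Since the normal form is 0, p ∈ I.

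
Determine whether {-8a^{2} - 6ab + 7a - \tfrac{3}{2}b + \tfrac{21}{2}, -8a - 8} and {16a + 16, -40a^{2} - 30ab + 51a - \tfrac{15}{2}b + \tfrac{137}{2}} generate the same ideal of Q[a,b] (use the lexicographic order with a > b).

Yes, the ideals are equal.

Two ideals are equal iff their reduced Gröbner bases coincide (the reduced basis is unique for a fixed ordering).
Buchberger on the first generating set:
f_1 = -8a^{2} - 6ab + 7a - \tfrac{3}{2}b + \tfrac{21}{2}, LT = a^{2}.
f_2 = -8a - 8, LT = a.

S(f_1,f_2): lcm = a^{2}. S = \tfrac{3}{4}ab - \tfrac{15}{8}a + \tfrac{3}{16}b - \tfrac{21}{16}.
  leading term ab: subtract (-\tfrac{3}{32}b)·f_2 from \tfrac{3}{4}ab - \tfrac{15}{8}a + \tfrac{3}{16}b - \tfrac{21}{16} → -\tfrac{15}{8}a - \tfrac{9}{16}b - \tfrac{21}{16}
  leading term a: subtract (\tfrac{15}{64})·f_2 from -\tfrac{15}{8}a - \tfrac{9}{16}b - \tfrac{21}{16} → -\tfrac{9}{16}b + \tfrac{9}{16}
  leading term b: no divisor's leading term divides it; move -\tfrac{9}{16}b to the remainder.
  leading term 1: no divisor's leading term divides it; move \tfrac{9}{16} to the remainder.
  remainder -\tfrac{9}{16}b + \tfrac{9}{16} ≠ 0; add g_3 = -\tfrac{9}{16}b + \tfrac{9}{16} to the basis.

S(f_1,g_3): leading monomials are coprime, so the S-polynomial reduces to 0 (Buchberger's first criterion).
S(f_2,g_3): leading monomials are coprime, so the S-polynomial reduces to 0 (Buchberger's first criterion).
Every S-polynomial of the final basis reduces to 0, so we have a Gröbner basis.
Inter-reduce: drop elements whose leading term is divisible by another's, tail-reduce, and make monic.
Reduced Gröbner basis: {a + 1, b - 1}.

Buchberger on the second generating set:
h_1 = 16a + 16, LT = a.
h_2 = -40a^{2} - 30ab + 51a - \tfrac{15}{2}b + \tfrac{137}{2}, LT = a^{2}.

S(h_1,h_2): lcm = a^{2}. S = -\tfrac{3}{4}ab + \tfrac{91}{40}a - \tfrac{3}{16}b + \tfrac{137}{80}.
  leading term ab: subtract (-\tfrac{3}{64}b)·h_1 from -\tfrac{3}{4}ab + \tfrac{91}{40}a - \tfrac{3}{16}b + \tfrac{137}{80} → \tfrac{91}{40}a + \tfrac{9}{16}b + \tfrac{137}{80}
  leading term a: subtract (\tfrac{91}{640})·h_1 from \tfrac{91}{40}a + \tfrac{9}{16}b + \tfrac{137}{80} → \tfrac{9}{16}b - \tfrac{9}{16}
  leading term b: no divisor's leading term divides it; move \tfrac{9}{16}b to the remainder.
  leading term 1: no divisor's leading term divides it; move -\tfrac{9}{16} to the remainder.
  remainder \tfrac{9}{16}b - \tfrac{9}{16} ≠ 0; add k_3 = \tfrac{9}{16}b - \tfrac{9}{16} to the basis.

S(h_1,k_3): leading monomials are coprime, so the S-polynomial reduces to 0 (Buchberger's first criterion).
S(h_2,k_3): leading monomials are coprime, so the S-polynomial reduces to 0 (Buchberger's first criterion).
Every S-polynomial of the final basis reduces to 0, so we have a Gröbner basis.
Inter-reduce: drop elements whose leading term is divisible by another's, tail-reduce, and make monic.
Reduced Gröbner basis: {a + 1, b - 1}.

These coincide, so the ideals are equal.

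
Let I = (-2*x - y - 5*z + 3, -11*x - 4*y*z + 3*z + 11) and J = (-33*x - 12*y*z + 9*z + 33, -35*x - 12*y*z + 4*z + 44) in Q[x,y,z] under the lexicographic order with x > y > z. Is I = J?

Since reduced Gröbner bases are canonical representatives of ideals under a given ordering, it suffices to compute and compare them.
Buchberger on the first generating set:
f_1 = -2*x - y - 5*z + 3, LT = x.
f_2 = -11*x - 4*y*z + 3*z + 11, LT = x.

S(f_1,f_2): lcm = x. S = -4/11*y*z + 1/2*y + 61/22*z - 1/2.
  leading term y*z: no divisor's leading term divides it; move -4/11*y*z to the remainder.
  leading term y: no divisor's leading term divides it; move 1/2*y to the remainder.
  leading term z: no divisor's leading term divides it; move 61/22*z to the remainder.
  leading term 1: no divisor's leading term divides it; move -1/2 to the remainder.
  remainder -4/11*y*z + 1/2*y + 61/22*z - 1/2 ≠ 0; add g_3 = -4/11*y*z + 1/2*y + 61/22*z - 1/2 to the basis.

The other S-polynomials (S(f_1,g_3), S(f_2,g_3)) all reduce to 0 modulo the current basis, so we have a Gröbner basis.
Inter-reduce: drop elements whose leading term is divisible by another's, tail-reduce, and make monic.
Reduced Gröbner basis: {x + 1/2*y + 5/2*z - 3/2, y*z - 11/8*y - 61/8*z + 11/8}.

Buchberger on the second generating set:
h_1 = -33*x - 12*y*z + 9*z + 33, LT = x.
h_2 = -35*x - 12*y*z + 4*z + 44, LT = x.

S(h_1,h_2): lcm = x. S = 8/385*y*z - 61/385*z + 9/35.
  leading term y*z: no divisor's leading term divides it; move 8/385*y*z to the remainder.
  leading term z: no divisor's leading term divides it; move -61/385*z to the remainder.
  leading term 1: no divisor's leading term divides it; move 9/35 to the remainder.
  remainder 8/385*y*z - 61/385*z + 9/35 ≠ 0; add k_3 = 8/385*y*z - 61/385*z + 9/35 to the basis.

The other S-polynomials (S(h_1,k_3), S(h_2,k_3)) all reduce to 0 modulo the current basis, so we have a Gröbner basis.
Inter-reduce: drop elements whose leading term is divisible by another's, tail-reduce, and make monic.
Reduced Gröbner basis: {x + 5/2*z - 11/2, y*z - 61/8*z + 99/8}.

These differ, so the ideals are not equal.
The same test decides containment: I ⊆ J iff every generator of I reduces to 0 modulo a Gröbner basis of J.

No, the ideals differ.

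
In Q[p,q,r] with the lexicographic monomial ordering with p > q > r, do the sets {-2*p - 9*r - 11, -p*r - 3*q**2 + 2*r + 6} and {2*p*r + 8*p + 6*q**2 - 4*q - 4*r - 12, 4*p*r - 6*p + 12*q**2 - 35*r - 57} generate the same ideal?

No, the ideals differ.

For a fixed monomial order, each ideal has a unique reduced Gröbner basis; comparing bases decides equality.
Buchberger on the first generating set:
f_1 = -2*p - 9*r - 11, LT = p.
f_2 = -p*r - 3*q**2 + 2*r + 6, LT = p*r.

S(f_1,f_2): lcm = p*r. S = -3*q**2 + 9/2*r**2 + 15/2*r + 6.
  reduce S modulo (f_1, f_2):
  remainder -3*q**2 + 9/2*r**2 + 15/2*r + 6 ≠ 0; add g_3 = -3*q**2 + 9/2*r**2 + 15/2*r + 6 to the basis.

The other S-polynomials (S(f_1,g_3), S(f_2,g_3)) all reduce to 0 modulo the current basis, so we have a Gröbner basis.
Inter-reduce: drop elements whose leading term is divisible by another's, tail-reduce, and make monic.
Reduced Gröbner basis: {p + 9/2*r + 11/2, q**2 - 3/2*r**2 - 5/2*r - 2}.

Buchberger on the second generating set:
h_1 = 2*p*r + 8*p + 6*q**2 - 4*q - 4*r - 12, LT = p*r.
h_2 = 4*p*r - 6*p + 12*q**2 - 35*r - 57, LT = p*r.

S(h_1,h_2): lcm = p*r. S = 11/2*p - 2*q + 27/4*r + 33/4.
  reduce S modulo (h_1, h_2):
  remainder 11/2*p - 2*q + 27/4*r + 33/4 ≠ 0; add k_3 = 11/2*p - 2*q + 27/4*r + 33/4 to the basis.

S(h_1,k_3): lcm = p*r. S = 4*p + 3*q**2 + 4/11*q*r - 2*q - 27/22*r**2 - 7/2*r - 6.
  reduce S modulo (h_1, h_2, k_3):
  remainder 3*q**2 + 4/11*q*r - 6/11*q - 27/22*r**2 - 185/22*r - 12 ≠ 0; add k_4 = 3*q**2 + 4/11*q*r - 6/11*q - 27/22*r**2 - 185/22*r - 12 to the basis.

The other S-polynomials (S(h_2,k_3), S(h_1,k_4), S(h_2,k_4), S(k_3,k_4)) all reduce to 0 modulo the current basis, so we have a Gröbner basis.
Inter-reduce: drop elements whose leading term is divisible by another's, tail-reduce, and make monic.
Reduced Gröbner basis: {p - 4/11*q + 27/22*r + 3/2, q**2 + 4/33*q*r - 2/11*q - 9/22*r**2 - 185/66*r - 4}.

The bases are distinct; the ideals are different.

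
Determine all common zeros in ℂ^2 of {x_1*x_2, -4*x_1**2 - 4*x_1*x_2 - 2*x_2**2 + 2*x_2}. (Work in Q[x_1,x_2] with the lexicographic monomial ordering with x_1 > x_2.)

Compute a lex Gröbner basis by Buchberger's algorithm.
f_1 = x_1*x_2, LT = x_1*x_2.
f_2 = -4*x_1**2 - 4*x_1*x_2 - 2*x_2**2 + 2*x_2, LT = x_1**2.

S(f_1,f_2): lcm = x_1**2*x_2. S = -x_1*x_2**2 - 1/2*x_2**3 + 1/2*x_2**2.
  leading term x_1*x_2**2: subtract (-x_2)·f_1 from -x_1*x_2**2 - 1/2*x_2**3 + 1/2*x_2**2 → -1/2*x_2**3 + 1/2*x_2**2
  leading term x_2**3: no divisor's leading term divides it; move -1/2*x_2**3 to the remainder.
  leading term x_2**2: no divisor's leading term divides it; move 1/2*x_2**2 to the remainder.
  remainder -1/2*x_2**3 + 1/2*x_2**2 ≠ 0; add h_3 = -1/2*x_2**3 + 1/2*x_2**2 to the basis.

S(f_1,h_3): lcm = x_1*x_2**3. S = x_1*x_2**2.
  leading term x_1*x_2**2: subtract (x_2)·f_1 from x_1*x_2**2 → 0
  remainder 0.

S(f_2,h_3): leading monomials are coprime, so the S-polynomial reduces to 0 (Buchberger's first criterion).
Every S-polynomial of the final basis reduces to 0, so we have a Gröbner basis.
Inter-reduce: drop elements whose leading term is divisible by another's, tail-reduce, and make monic.
Reduced Gröbner basis: {x_1**2 + 1/2*x_2**2 - 1/2*x_2, x_1*x_2, x_2**3 - x_2**2}.

Elimination: the polynomial x_2**3 - x_2**2 lies in the elimination ideal for x_2, so x_2 ∈ {0, 1}. For each such x_2, the remaining basis elements (now univariate) give the rest of the solution.
  x_2 = 0: the earlier basis element becomes x_1**2 = 0, giving x_1 = 0 — point (0, 0).
  x_2 = 1: the earlier basis elements become x_1**2 = 0; x_1 = 0, giving x_1 = 0 — point (0, 1).
Check: every point annihilates each of the original generators.

{(0, 0), (0, 1)}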